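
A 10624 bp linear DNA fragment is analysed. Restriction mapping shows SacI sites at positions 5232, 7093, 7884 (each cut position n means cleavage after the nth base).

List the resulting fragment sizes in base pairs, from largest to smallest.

Linear molecule, 3 cuts → 4 fragments:
  5232 − 0 = 5232 bp
  7093 − 5232 = 1861 bp
  7884 − 7093 = 791 bp
  10624 − 7884 = 2740 bp
Sorted largest to smallest: 5232, 2740, 1861, 791 bp.

5232, 2740, 1861, 791 bp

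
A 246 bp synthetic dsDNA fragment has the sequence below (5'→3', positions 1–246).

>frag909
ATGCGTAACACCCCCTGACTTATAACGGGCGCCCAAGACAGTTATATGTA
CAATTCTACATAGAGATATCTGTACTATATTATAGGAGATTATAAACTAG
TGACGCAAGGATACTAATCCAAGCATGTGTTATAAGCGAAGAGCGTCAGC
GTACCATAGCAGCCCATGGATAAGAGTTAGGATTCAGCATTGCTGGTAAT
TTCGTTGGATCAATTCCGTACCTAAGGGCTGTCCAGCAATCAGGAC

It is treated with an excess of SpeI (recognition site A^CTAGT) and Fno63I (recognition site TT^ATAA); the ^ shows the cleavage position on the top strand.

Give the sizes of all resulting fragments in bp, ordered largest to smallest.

115, 70, 35, 21, 5 bp

The SpeI site (ACTAGT) starts at position 96.
SpeI cuts after the first base of each site, so after position 96.
Fno63I sites (TTATAA) start at positions 20, 90, 130.
Fno63I cuts after base 2 of each site, so after positions 21, 91, 131.
Combined cut positions: 21, 91, 96, 131.
Linear molecule, 4 cuts → 5 fragments:
  1–21 → 21 bp
  22–91 → 70 bp
  92–96 → 5 bp
  97–131 → 35 bp
  132–246 → 115 bp
Sorted largest to smallest: 115, 70, 35, 21, 5 bp.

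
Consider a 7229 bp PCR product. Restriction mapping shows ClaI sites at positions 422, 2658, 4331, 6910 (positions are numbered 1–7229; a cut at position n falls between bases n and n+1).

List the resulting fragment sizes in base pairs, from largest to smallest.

2579, 2236, 1673, 422, 319 bp

Linear molecule, 4 cuts → 5 fragments:
  422 − 0 = 422 bp
  2658 − 422 = 2236 bp
  4331 − 2658 = 1673 bp
  6910 − 4331 = 2579 bp
  7229 − 6910 = 319 bp
Sorted largest to smallest: 2579, 2236, 1673, 422, 319 bp.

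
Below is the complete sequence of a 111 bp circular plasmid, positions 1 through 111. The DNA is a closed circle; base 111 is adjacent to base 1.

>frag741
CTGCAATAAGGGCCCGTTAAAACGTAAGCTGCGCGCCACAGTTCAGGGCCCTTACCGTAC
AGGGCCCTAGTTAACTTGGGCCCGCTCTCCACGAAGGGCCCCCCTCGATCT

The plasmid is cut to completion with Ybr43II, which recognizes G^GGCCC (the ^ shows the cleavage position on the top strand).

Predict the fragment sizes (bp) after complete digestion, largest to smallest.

36, 25, 18, 16, 16 bp

Ybr43II sites (GGGCCC) start at positions 10, 46, 62, 78, 96.
Ybr43II cuts after the first base of each site, so after positions 10, 46, 62, 78, 96.
Circular molecule, 5 cuts → 5 fragments:
  11–46 → 36 bp
  47–62 → 16 bp
  63–78 → 16 bp
  79–96 → 18 bp
  97–111 then 1–10 → 15 + 10 = 25 bp
Sorted largest to smallest: 36, 25, 18, 16, 16 bp.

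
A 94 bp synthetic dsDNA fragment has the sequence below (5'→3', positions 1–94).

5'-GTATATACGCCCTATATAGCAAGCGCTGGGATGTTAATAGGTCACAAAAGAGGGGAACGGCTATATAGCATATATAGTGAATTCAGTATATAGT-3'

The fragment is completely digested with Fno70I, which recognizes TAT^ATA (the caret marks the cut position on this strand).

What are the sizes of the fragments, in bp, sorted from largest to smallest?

Fno70I sites (TATATA) start at positions 2, 13, 62, 71, 87.
Fno70I cuts after base 3 of each site, so after positions 4, 15, 64, 73, 89.
Linear molecule, 5 cuts → 6 fragments:
  1–4 → 4 bp
  5–15 → 11 bp
  16–64 → 49 bp
  65–73 → 9 bp
  74–89 → 16 bp
  90–94 → 5 bp
Sorted largest to smallest: 49, 16, 11, 9, 5, 4 bp.

49, 16, 11, 9, 5, 4 bp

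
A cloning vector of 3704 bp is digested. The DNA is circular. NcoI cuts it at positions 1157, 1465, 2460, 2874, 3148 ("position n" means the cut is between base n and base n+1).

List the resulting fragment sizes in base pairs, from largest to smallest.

1713, 995, 414, 308, 274 bp

Circular molecule, 5 cuts → 5 fragments:
  1465 − 1157 = 308 bp
  2460 − 1465 = 995 bp
  2874 − 2460 = 414 bp
  3148 − 2874 = 274 bp
  wrap: 3704 − 3148 + 1157 = 1713 bp
Sorted largest to smallest: 1713, 995, 414, 308, 274 bp.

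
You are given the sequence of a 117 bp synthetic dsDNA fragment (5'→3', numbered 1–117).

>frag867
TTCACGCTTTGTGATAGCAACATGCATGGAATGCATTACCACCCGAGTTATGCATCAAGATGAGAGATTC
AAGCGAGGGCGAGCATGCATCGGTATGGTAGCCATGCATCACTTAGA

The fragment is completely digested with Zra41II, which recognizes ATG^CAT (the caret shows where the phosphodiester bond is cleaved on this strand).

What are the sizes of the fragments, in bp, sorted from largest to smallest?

35, 24, 19, 19, 11, 9 bp

Zra41II sites (ATGCAT) start at positions 22, 31, 50, 85, 104.
Zra41II cuts after base 3 of each site, so after positions 24, 33, 52, 87, 106.
Linear molecule, 5 cuts → 6 fragments:
  1–24 → 24 bp
  25–33 → 9 bp
  34–52 → 19 bp
  53–87 → 35 bp
  88–106 → 19 bp
  107–117 → 11 bp
Sorted largest to smallest: 35, 24, 19, 19, 11, 9 bp.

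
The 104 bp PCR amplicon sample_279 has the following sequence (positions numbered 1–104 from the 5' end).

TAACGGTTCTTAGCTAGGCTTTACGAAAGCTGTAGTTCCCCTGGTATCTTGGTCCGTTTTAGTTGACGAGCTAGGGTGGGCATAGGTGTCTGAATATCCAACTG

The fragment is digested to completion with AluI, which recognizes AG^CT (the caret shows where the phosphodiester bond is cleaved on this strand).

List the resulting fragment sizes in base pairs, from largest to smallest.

AluI sites (AGCT) start at positions 12, 28, 69.
AluI cuts after base 2 of each site, so after positions 13, 29, 70.
Linear molecule, 3 cuts → 4 fragments:
  1–13 → 13 bp
  14–29 → 16 bp
  30–70 → 41 bp
  71–104 → 34 bp
Sorted largest to smallest: 41, 34, 16, 13 bp.

41, 34, 16, 13 bp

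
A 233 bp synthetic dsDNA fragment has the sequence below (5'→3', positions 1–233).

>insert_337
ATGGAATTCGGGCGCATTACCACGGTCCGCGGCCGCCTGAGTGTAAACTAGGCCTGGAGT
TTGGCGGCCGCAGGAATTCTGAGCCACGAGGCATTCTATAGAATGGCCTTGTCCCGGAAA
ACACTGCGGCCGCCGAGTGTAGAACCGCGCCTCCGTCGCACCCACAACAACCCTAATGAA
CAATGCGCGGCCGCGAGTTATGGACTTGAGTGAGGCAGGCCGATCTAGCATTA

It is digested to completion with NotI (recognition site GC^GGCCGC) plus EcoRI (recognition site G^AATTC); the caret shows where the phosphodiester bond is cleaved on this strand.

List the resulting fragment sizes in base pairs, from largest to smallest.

61, 53, 45, 35, 26, 9, 4 bp

NotI sites (GCGGCCGC) start at positions 29, 64, 126, 187.
NotI cuts after base 2 of each site, so after positions 30, 65, 127, 188.
EcoRI sites (GAATTC) start at positions 4, 74.
EcoRI cuts after the first base of each site, so after positions 4, 74.
Combined cut positions: 4, 30, 65, 74, 127, 188.
Linear molecule, 6 cuts → 7 fragments:
  1–4 → 4 bp
  5–30 → 26 bp
  31–65 → 35 bp
  66–74 → 9 bp
  75–127 → 53 bp
  128–188 → 61 bp
  189–233 → 45 bp
Sorted largest to smallest: 61, 53, 45, 35, 26, 9, 4 bp.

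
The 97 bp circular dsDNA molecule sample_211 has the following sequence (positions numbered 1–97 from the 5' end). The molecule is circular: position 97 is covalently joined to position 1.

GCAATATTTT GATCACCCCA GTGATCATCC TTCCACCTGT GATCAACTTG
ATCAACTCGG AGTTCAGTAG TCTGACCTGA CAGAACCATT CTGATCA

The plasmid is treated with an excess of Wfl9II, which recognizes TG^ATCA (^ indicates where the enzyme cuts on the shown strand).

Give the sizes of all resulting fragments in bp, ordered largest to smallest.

43, 18, 15, 12, 9 bp

Wfl9II sites (TGATCA) start at positions 10, 22, 40, 49, 92.
Wfl9II cuts after base 2 of each site, so after positions 11, 23, 41, 50, 93.
Circular molecule, 5 cuts → 5 fragments:
  12–23 → 12 bp
  24–41 → 18 bp
  42–50 → 9 bp
  51–93 → 43 bp
  94–97 then 1–11 → 4 + 11 = 15 bp
Sorted largest to smallest: 43, 18, 15, 12, 9 bp.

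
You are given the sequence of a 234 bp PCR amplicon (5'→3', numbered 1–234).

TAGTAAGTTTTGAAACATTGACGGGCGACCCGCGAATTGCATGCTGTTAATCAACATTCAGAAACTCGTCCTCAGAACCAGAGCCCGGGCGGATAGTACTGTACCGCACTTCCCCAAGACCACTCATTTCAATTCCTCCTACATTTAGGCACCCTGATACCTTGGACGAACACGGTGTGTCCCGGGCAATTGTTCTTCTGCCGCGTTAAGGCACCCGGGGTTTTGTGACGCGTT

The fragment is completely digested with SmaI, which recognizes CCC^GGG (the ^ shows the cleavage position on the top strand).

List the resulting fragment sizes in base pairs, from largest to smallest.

97, 86, 33, 18 bp

SmaI sites (CCCGGG) start at positions 84, 181, 214.
SmaI cuts after base 3 of each site, so after positions 86, 183, 216.
Linear molecule, 3 cuts → 4 fragments:
  1–86 → 86 bp
  87–183 → 97 bp
  184–216 → 33 bp
  217–234 → 18 bp
Sorted largest to smallest: 97, 86, 33, 18 bp.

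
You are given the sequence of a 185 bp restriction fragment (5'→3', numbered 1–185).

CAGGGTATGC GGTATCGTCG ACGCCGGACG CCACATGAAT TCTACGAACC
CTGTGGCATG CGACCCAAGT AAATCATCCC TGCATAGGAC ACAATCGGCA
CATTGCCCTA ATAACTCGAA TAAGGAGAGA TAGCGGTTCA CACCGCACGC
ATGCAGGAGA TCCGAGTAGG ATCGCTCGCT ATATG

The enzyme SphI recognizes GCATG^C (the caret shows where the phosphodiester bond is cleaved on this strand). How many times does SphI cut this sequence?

2

GCATGC occurs starting at positions 56, 149.
SphI cuts at 2 sites.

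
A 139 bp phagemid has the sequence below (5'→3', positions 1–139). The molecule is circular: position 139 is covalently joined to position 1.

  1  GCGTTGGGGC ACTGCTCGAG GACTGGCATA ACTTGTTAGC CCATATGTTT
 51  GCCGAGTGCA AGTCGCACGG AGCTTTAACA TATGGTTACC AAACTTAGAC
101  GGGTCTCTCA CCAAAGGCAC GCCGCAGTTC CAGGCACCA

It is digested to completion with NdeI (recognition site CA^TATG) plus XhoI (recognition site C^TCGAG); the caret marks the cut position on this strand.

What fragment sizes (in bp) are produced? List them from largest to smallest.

NdeI sites (CATATG) start at positions 42, 79.
NdeI cuts after base 2 of each site, so after positions 43, 80.
The XhoI site (CTCGAG) starts at position 15.
XhoI cuts after the first base of each site, so after position 15.
Combined cut positions: 15, 43, 80.
Circular molecule, 3 cuts → 3 fragments:
  16–43 → 28 bp
  44–80 → 37 bp
  81–139 then 1–15 → 59 + 15 = 74 bp
Sorted largest to smallest: 74, 37, 28 bp.

74, 37, 28 bp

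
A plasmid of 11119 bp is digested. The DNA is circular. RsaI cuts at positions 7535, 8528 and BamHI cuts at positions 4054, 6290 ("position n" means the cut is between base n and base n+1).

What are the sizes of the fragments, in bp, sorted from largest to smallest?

Combined cut positions (sorted): 4054, 6290, 7535, 8528.
Circular molecule, 4 cuts → 4 fragments:
  6290 − 4054 = 2236 bp
  7535 − 6290 = 1245 bp
  8528 − 7535 = 993 bp
  wrap: 11119 − 8528 + 4054 = 6645 bp
Sorted largest to smallest: 6645, 2236, 1245, 993 bp.

6645, 2236, 1245, 993 bp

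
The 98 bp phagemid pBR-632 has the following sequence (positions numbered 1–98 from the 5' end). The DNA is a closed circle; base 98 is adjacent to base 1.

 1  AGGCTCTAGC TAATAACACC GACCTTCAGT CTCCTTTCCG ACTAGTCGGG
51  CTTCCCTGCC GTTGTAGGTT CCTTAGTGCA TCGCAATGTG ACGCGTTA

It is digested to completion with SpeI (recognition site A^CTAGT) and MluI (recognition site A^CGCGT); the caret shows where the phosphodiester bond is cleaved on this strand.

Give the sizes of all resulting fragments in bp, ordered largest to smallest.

50, 48 bp

The SpeI site (ACTAGT) starts at position 41.
SpeI cuts after the first base of each site, so after position 41.
The MluI site (ACGCGT) starts at position 91.
MluI cuts after the first base of each site, so after position 91.
Combined cut positions: 41, 91.
Circular molecule, 2 cuts → 2 fragments:
  42–91 → 50 bp
  92–98 then 1–41 → 7 + 41 = 48 bp
Sorted largest to smallest: 50, 48 bp.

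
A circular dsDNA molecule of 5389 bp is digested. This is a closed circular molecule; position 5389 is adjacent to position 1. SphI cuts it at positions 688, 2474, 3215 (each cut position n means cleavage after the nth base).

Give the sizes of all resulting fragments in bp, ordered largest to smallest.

2862, 1786, 741 bp

Circular molecule, 3 cuts → 3 fragments:
  2474 − 688 = 1786 bp
  3215 − 2474 = 741 bp
  wrap: 5389 − 3215 + 688 = 2862 bp
Sorted largest to smallest: 2862, 1786, 741 bp.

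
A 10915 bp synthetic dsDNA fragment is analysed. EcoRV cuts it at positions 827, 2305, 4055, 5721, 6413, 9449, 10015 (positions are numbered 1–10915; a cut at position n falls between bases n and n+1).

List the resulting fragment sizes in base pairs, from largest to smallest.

3036, 1750, 1666, 1478, 900, 827, 692, 566 bp

Linear molecule, 7 cuts → 8 fragments:
  827 − 0 = 827 bp
  2305 − 827 = 1478 bp
  4055 − 2305 = 1750 bp
  5721 − 4055 = 1666 bp
  6413 − 5721 = 692 bp
  9449 − 6413 = 3036 bp
  10015 − 9449 = 566 bp
  10915 − 10015 = 900 bp
Sorted largest to smallest: 3036, 1750, 1666, 1478, 900, 827, 692, 566 bp.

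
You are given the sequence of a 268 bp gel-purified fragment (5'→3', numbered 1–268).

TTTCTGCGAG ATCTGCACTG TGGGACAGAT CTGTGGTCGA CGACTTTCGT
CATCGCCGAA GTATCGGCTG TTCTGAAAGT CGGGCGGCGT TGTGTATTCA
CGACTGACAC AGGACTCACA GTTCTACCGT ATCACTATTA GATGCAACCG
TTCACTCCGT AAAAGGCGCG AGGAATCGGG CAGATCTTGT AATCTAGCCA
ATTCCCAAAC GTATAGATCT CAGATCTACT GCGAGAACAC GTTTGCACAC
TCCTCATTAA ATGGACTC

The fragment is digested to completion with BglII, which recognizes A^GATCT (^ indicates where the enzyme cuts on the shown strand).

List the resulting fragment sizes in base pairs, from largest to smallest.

BglII sites (AGATCT) start at positions 9, 27, 182, 215, 222.
BglII cuts after the first base of each site, so after positions 9, 27, 182, 215, 222.
Linear molecule, 5 cuts → 6 fragments:
  1–9 → 9 bp
  10–27 → 18 bp
  28–182 → 155 bp
  183–215 → 33 bp
  216–222 → 7 bp
  223–268 → 46 bp
Sorted largest to smallest: 155, 46, 33, 18, 9, 7 bp.

155, 46, 33, 18, 9, 7 bp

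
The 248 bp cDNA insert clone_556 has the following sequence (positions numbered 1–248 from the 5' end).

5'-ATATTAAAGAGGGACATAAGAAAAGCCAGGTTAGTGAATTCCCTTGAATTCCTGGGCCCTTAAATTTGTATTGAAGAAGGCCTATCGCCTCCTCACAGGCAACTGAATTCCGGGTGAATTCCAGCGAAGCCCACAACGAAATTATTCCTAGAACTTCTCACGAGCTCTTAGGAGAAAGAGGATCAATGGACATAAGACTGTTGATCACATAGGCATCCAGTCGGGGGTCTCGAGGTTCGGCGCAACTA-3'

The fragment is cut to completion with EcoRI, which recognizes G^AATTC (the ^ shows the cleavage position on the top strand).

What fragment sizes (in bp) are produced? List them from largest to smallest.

EcoRI sites (GAATTC) start at positions 36, 46, 105, 116.
EcoRI cuts after the first base of each site, so after positions 36, 46, 105, 116.
Linear molecule, 4 cuts → 5 fragments:
  1–36 → 36 bp
  37–46 → 10 bp
  47–105 → 59 bp
  106–116 → 11 bp
  117–248 → 132 bp
Sorted largest to smallest: 132, 59, 36, 11, 10 bp.

132, 59, 36, 11, 10 bp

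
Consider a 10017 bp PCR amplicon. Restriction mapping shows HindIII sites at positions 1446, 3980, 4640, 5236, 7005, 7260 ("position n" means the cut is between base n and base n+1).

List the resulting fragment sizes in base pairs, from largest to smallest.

2757, 2534, 1769, 1446, 660, 596, 255 bp

Linear molecule, 6 cuts → 7 fragments:
  1446 − 0 = 1446 bp
  3980 − 1446 = 2534 bp
  4640 − 3980 = 660 bp
  5236 − 4640 = 596 bp
  7005 − 5236 = 1769 bp
  7260 − 7005 = 255 bp
  10017 − 7260 = 2757 bp
Sorted largest to smallest: 2757, 2534, 1769, 1446, 660, 596, 255 bp.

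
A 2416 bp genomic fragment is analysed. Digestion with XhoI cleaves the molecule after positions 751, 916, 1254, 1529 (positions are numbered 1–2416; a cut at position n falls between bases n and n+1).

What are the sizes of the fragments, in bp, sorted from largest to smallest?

887, 751, 338, 275, 165 bp

Linear molecule, 4 cuts → 5 fragments:
  751 − 0 = 751 bp
  916 − 751 = 165 bp
  1254 − 916 = 338 bp
  1529 − 1254 = 275 bp
  2416 − 1529 = 887 bp
Sorted largest to smallest: 887, 751, 338, 275, 165 bp.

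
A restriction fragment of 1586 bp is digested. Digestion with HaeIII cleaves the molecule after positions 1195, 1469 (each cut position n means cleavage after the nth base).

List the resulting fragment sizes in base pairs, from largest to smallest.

1195, 274, 117 bp

Linear molecule, 2 cuts → 3 fragments:
  1195 − 0 = 1195 bp
  1469 − 1195 = 274 bp
  1586 − 1469 = 117 bp
Sorted largest to smallest: 1195, 274, 117 bp.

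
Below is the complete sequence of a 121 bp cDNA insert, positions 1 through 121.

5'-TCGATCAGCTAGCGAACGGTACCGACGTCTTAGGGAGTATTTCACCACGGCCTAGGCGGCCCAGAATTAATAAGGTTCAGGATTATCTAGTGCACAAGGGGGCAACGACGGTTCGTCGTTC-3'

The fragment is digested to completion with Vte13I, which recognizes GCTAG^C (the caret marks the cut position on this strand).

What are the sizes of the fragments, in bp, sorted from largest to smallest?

109, 12 bp

The Vte13I site (GCTAGC) starts at position 8.
Vte13I cuts after base 5 of each site (before the last base), so after position 12.
Linear molecule, 1 cut → 2 fragments:
  1–12 → 12 bp
  13–121 → 109 bp
Sorted largest to smallest: 109, 12 bp.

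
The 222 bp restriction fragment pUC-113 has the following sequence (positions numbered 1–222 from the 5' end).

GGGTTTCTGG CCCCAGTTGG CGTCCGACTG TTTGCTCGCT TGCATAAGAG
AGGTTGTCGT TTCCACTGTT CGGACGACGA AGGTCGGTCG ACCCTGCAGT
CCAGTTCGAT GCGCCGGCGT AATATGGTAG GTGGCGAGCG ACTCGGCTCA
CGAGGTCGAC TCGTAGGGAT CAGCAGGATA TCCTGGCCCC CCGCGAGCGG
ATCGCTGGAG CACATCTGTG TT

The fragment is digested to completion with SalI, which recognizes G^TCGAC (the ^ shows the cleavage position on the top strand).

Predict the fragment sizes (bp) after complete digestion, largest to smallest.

SalI sites (GTCGAC) start at positions 87, 155.
SalI cuts after the first base of each site, so after positions 87, 155.
Linear molecule, 2 cuts → 3 fragments:
  1–87 → 87 bp
  88–155 → 68 bp
  156–222 → 67 bp
Sorted largest to smallest: 87, 68, 67 bp.

87, 68, 67 bp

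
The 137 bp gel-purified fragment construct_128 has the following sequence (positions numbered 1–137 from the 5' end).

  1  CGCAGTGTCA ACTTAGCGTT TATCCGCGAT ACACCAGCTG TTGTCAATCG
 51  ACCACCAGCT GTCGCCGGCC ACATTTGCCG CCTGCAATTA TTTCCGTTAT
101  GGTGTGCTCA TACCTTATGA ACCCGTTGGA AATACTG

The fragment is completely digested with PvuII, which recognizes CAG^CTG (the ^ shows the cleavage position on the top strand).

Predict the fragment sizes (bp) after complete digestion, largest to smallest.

PvuII sites (CAGCTG) start at positions 35, 56.
PvuII cuts after base 3 of each site, so after positions 37, 58.
Linear molecule, 2 cuts → 3 fragments:
  1–37 → 37 bp
  38–58 → 21 bp
  59–137 → 79 bp
Sorted largest to smallest: 79, 37, 21 bp.

79, 37, 21 bp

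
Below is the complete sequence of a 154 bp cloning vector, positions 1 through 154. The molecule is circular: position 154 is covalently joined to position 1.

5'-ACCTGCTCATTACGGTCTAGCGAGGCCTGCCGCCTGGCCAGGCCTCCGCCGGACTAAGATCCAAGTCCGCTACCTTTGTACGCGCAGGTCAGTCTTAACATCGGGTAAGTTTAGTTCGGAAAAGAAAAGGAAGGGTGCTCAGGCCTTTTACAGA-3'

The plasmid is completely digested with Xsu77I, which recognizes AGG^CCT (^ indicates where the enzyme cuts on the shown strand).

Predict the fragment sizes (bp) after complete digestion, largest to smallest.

101, 36, 17 bp

Xsu77I sites (AGGCCT) start at positions 23, 40, 141.
Xsu77I cuts after base 3 of each site, so after positions 25, 42, 143.
Circular molecule, 3 cuts → 3 fragments:
  26–42 → 17 bp
  43–143 → 101 bp
  144–154 then 1–25 → 11 + 25 = 36 bp
Sorted largest to smallest: 101, 36, 17 bp.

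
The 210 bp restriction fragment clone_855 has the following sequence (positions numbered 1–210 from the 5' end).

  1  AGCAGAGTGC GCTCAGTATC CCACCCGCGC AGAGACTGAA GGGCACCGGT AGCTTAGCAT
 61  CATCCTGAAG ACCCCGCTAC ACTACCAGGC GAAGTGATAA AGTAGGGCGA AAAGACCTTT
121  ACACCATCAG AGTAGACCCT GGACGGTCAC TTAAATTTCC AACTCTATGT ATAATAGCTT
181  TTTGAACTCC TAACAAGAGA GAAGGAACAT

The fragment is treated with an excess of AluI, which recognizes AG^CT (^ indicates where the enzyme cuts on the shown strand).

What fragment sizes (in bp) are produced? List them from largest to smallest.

AluI sites (AGCT) start at positions 51, 176.
AluI cuts after base 2 of each site, so after positions 52, 177.
Linear molecule, 2 cuts → 3 fragments:
  1–52 → 52 bp
  53–177 → 125 bp
  178–210 → 33 bp
Sorted largest to smallest: 125, 52, 33 bp.

125, 52, 33 bp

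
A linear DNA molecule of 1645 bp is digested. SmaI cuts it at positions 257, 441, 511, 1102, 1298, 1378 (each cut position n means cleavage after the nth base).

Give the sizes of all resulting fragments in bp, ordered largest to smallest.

591, 267, 257, 196, 184, 80, 70 bp

Linear molecule, 6 cuts → 7 fragments:
  257 − 0 = 257 bp
  441 − 257 = 184 bp
  511 − 441 = 70 bp
  1102 − 511 = 591 bp
  1298 − 1102 = 196 bp
  1378 − 1298 = 80 bp
  1645 − 1378 = 267 bp
Sorted largest to smallest: 591, 267, 257, 196, 184, 80, 70 bp.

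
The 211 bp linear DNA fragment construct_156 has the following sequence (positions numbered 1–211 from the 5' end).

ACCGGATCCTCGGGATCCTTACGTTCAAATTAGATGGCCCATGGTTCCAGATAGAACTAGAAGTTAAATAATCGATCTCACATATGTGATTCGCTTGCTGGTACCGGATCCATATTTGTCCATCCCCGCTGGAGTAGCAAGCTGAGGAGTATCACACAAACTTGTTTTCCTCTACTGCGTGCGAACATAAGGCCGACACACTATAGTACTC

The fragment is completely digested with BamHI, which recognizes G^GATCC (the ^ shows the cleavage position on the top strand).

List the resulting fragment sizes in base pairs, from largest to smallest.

105, 93, 9, 4 bp

BamHI sites (GGATCC) start at positions 4, 13, 106.
BamHI cuts after the first base of each site, so after positions 4, 13, 106.
Linear molecule, 3 cuts → 4 fragments:
  1–4 → 4 bp
  5–13 → 9 bp
  14–106 → 93 bp
  107–211 → 105 bp
Sorted largest to smallest: 105, 93, 9, 4 bp.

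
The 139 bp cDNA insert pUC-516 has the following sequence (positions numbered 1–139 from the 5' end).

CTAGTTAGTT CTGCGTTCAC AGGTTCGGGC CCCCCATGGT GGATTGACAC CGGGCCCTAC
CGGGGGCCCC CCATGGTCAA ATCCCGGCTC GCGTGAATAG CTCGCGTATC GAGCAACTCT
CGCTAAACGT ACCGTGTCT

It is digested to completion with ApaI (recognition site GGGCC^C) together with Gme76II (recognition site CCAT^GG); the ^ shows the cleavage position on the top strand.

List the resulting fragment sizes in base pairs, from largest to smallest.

65, 31, 19, 12, 6, 6 bp

ApaI sites (GGGCCC) start at positions 27, 52, 64.
ApaI cuts after base 5 of each site (before the last base), so after positions 31, 56, 68.
Gme76II sites (CCATGG) start at positions 34, 71.
Gme76II cuts after base 4 of each site, so after positions 37, 74.
Combined cut positions: 31, 37, 56, 68, 74.
Linear molecule, 5 cuts → 6 fragments:
  1–31 → 31 bp
  32–37 → 6 bp
  38–56 → 19 bp
  57–68 → 12 bp
  69–74 → 6 bp
  75–139 → 65 bp
Sorted largest to smallest: 65, 31, 19, 12, 6, 6 bp.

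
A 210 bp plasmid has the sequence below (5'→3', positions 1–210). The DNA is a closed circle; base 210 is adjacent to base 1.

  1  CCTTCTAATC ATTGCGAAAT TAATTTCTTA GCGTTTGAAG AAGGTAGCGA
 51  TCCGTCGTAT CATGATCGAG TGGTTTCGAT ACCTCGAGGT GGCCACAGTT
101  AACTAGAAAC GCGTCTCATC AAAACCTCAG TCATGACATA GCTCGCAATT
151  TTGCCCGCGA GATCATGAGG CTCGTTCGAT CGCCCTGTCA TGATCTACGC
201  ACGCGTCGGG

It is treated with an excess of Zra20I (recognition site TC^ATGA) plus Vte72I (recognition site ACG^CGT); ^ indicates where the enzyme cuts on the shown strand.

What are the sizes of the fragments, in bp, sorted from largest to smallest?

Zra20I sites (TCATGA) start at positions 60, 131, 163, 188.
Zra20I cuts after base 2 of each site, so after positions 61, 132, 164, 189.
Vte72I sites (ACGCGT) start at positions 109, 201.
Vte72I cuts after base 3 of each site, so after positions 111, 203.
Combined cut positions: 61, 111, 132, 164, 189, 203.
Circular molecule, 6 cuts → 6 fragments:
  62–111 → 50 bp
  112–132 → 21 bp
  133–164 → 32 bp
  165–189 → 25 bp
  190–203 → 14 bp
  204–210 then 1–61 → 7 + 61 = 68 bp
Sorted largest to smallest: 68, 50, 32, 25, 21, 14 bp.

68, 50, 32, 25, 21, 14 bp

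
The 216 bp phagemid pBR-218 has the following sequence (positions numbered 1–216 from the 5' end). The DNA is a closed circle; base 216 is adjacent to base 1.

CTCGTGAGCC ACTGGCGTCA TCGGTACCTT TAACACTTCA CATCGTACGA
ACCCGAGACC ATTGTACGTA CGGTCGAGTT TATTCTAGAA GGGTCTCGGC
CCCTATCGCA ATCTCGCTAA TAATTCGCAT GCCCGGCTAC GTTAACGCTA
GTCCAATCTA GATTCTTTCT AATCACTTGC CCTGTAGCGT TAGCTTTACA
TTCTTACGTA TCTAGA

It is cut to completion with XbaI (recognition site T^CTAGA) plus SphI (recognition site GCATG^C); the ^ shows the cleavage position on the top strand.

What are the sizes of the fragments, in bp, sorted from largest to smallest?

XbaI sites (TCTAGA) start at positions 84, 157, 211.
XbaI cuts after the first base of each site, so after positions 84, 157, 211.
The SphI site (GCATGC) starts at position 127.
SphI cuts after base 5 of each site (before the last base), so after position 131.
Combined cut positions: 84, 131, 157, 211.
Circular molecule, 4 cuts → 4 fragments:
  85–131 → 47 bp
  132–157 → 26 bp
  158–211 → 54 bp
  212–216 then 1–84 → 5 + 84 = 89 bp
Sorted largest to smallest: 89, 54, 47, 26 bp.

89, 54, 47, 26 bp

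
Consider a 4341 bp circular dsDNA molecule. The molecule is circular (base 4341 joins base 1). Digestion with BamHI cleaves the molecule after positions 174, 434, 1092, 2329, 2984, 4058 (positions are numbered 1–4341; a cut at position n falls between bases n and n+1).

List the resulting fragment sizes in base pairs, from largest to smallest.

Circular molecule, 6 cuts → 6 fragments:
  434 − 174 = 260 bp
  1092 − 434 = 658 bp
  2329 − 1092 = 1237 bp
  2984 − 2329 = 655 bp
  4058 − 2984 = 1074 bp
  wrap: 4341 − 4058 + 174 = 457 bp
Sorted largest to smallest: 1237, 1074, 658, 655, 457, 260 bp.

1237, 1074, 658, 655, 457, 260 bp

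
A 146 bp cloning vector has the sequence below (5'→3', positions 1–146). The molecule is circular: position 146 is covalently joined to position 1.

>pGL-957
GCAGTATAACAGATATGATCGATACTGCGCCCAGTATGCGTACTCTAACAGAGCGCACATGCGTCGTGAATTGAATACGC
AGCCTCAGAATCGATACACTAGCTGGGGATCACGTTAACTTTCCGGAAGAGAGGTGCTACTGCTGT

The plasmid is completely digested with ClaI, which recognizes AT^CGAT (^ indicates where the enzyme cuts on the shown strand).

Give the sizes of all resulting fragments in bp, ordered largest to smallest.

74, 72 bp

ClaI sites (ATCGAT) start at positions 18, 90.
ClaI cuts after base 2 of each site, so after positions 19, 91.
Circular molecule, 2 cuts → 2 fragments:
  20–91 → 72 bp
  92–146 then 1–19 → 55 + 19 = 74 bp
Sorted largest to smallest: 74, 72 bp.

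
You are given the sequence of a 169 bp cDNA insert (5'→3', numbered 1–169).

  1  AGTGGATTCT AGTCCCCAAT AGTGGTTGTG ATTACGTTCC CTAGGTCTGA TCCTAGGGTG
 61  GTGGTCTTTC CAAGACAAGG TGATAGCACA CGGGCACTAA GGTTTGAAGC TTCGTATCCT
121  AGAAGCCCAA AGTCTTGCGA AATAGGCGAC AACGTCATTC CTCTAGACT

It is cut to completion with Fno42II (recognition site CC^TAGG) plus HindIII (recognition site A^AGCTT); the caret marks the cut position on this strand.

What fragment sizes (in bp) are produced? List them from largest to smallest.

62, 54, 41, 12 bp

Fno42II sites (CCTAGG) start at positions 40, 52.
Fno42II cuts after base 2 of each site, so after positions 41, 53.
The HindIII site (AAGCTT) starts at position 107.
HindIII cuts after the first base of each site, so after position 107.
Combined cut positions: 41, 53, 107.
Linear molecule, 3 cuts → 4 fragments:
  1–41 → 41 bp
  42–53 → 12 bp
  54–107 → 54 bp
  108–169 → 62 bp
Sorted largest to smallest: 62, 54, 41, 12 bp.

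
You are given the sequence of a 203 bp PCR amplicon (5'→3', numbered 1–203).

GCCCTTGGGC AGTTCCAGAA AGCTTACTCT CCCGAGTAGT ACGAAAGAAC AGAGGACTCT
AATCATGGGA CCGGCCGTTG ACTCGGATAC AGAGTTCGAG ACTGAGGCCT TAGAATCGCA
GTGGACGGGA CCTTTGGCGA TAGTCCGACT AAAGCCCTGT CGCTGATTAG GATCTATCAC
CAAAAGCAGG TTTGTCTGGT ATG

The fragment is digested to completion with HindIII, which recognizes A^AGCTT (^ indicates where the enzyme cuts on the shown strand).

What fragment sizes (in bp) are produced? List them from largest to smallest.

183, 20 bp

The HindIII site (AAGCTT) starts at position 20.
HindIII cuts after the first base of each site, so after position 20.
Linear molecule, 1 cut → 2 fragments:
  1–20 → 20 bp
  21–203 → 183 bp
Sorted largest to smallest: 183, 20 bp.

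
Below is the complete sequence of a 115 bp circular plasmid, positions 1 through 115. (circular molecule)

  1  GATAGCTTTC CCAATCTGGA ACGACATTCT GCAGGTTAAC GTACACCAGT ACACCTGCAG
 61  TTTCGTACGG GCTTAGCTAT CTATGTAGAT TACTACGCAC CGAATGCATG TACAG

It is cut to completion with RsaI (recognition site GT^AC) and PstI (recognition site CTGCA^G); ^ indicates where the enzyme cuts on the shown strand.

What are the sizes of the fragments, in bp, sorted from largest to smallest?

45, 37, 9, 9, 8, 7 bp

RsaI sites (GTAC) start at positions 41, 49, 65, 110.
RsaI cuts after base 2 of each site, so after positions 42, 50, 66, 111.
PstI sites (CTGCAG) start at positions 29, 55.
PstI cuts after base 5 of each site (before the last base), so after positions 33, 59.
Combined cut positions: 33, 42, 50, 59, 66, 111.
Circular molecule, 6 cuts → 6 fragments:
  34–42 → 9 bp
  43–50 → 8 bp
  51–59 → 9 bp
  60–66 → 7 bp
  67–111 → 45 bp
  112–115 then 1–33 → 4 + 33 = 37 bp
Sorted largest to smallest: 45, 37, 9, 9, 8, 7 bp.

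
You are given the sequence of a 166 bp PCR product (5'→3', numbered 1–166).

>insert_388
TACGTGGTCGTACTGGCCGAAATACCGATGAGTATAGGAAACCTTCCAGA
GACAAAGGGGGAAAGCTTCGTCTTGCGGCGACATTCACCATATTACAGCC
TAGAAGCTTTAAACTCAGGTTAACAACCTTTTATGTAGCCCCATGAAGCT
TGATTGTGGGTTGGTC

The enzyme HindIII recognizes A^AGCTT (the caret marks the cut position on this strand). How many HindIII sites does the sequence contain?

3

AAGCTT occurs starting at positions 63, 104, 146.
HindIII cuts at 3 sites.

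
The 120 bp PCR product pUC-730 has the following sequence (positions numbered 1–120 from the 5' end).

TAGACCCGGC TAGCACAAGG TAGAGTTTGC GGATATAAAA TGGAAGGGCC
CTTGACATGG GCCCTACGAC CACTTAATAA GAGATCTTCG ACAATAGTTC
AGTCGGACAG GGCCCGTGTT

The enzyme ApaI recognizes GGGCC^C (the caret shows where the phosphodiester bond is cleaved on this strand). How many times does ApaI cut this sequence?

GGGCCC occurs starting at positions 46, 59, 110.
ApaI cuts at 3 sites.

3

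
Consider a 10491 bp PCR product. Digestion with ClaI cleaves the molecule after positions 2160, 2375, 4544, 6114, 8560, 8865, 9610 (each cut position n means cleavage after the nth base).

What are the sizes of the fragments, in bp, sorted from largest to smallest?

Linear molecule, 7 cuts → 8 fragments:
  2160 − 0 = 2160 bp
  2375 − 2160 = 215 bp
  4544 − 2375 = 2169 bp
  6114 − 4544 = 1570 bp
  8560 − 6114 = 2446 bp
  8865 − 8560 = 305 bp
  9610 − 8865 = 745 bp
  10491 − 9610 = 881 bp
Sorted largest to smallest: 2446, 2169, 2160, 1570, 881, 745, 305, 215 bp.

2446, 2169, 2160, 1570, 881, 745, 305, 215 bp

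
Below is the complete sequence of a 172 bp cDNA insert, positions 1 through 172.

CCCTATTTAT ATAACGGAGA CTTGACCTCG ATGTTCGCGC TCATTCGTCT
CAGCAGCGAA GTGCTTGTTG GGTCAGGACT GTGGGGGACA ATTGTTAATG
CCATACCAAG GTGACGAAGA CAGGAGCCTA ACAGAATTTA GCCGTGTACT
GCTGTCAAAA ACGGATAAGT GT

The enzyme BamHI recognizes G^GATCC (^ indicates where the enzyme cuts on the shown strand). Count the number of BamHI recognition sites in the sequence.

No occurrence of GGATCC is present in the sequence.
BamHI does not cut: 0 sites.

0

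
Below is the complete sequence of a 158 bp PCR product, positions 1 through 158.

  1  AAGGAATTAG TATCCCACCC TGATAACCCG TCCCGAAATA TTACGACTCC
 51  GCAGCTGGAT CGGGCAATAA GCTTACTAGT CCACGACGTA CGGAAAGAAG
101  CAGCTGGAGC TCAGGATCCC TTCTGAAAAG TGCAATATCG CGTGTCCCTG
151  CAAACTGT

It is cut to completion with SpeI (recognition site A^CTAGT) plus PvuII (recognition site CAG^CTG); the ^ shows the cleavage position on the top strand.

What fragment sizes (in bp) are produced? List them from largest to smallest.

The SpeI site (ACTAGT) starts at position 75.
SpeI cuts after the first base of each site, so after position 75.
PvuII sites (CAGCTG) start at positions 52, 101.
PvuII cuts after base 3 of each site, so after positions 54, 103.
Combined cut positions: 54, 75, 103.
Linear molecule, 3 cuts → 4 fragments:
  1–54 → 54 bp
  55–75 → 21 bp
  76–103 → 28 bp
  104–158 → 55 bp
Sorted largest to smallest: 55, 54, 28, 21 bp.

55, 54, 28, 21 bp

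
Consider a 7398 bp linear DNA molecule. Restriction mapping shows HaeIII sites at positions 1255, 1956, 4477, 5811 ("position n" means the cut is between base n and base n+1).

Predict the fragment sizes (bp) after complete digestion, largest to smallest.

2521, 1587, 1334, 1255, 701 bp

Linear molecule, 4 cuts → 5 fragments:
  1255 − 0 = 1255 bp
  1956 − 1255 = 701 bp
  4477 − 1956 = 2521 bp
  5811 − 4477 = 1334 bp
  7398 − 5811 = 1587 bp
Sorted largest to smallest: 2521, 1587, 1334, 1255, 701 bp.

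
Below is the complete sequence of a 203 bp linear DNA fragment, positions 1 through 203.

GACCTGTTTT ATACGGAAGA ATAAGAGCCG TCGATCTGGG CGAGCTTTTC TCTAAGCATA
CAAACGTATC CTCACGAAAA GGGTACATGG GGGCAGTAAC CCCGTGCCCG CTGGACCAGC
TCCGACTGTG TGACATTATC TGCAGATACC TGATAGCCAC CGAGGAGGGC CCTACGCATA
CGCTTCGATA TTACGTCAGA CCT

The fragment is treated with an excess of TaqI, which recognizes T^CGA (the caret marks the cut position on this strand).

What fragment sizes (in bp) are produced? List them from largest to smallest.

154, 31, 18 bp

TaqI sites (TCGA) start at positions 31, 185.
TaqI cuts after the first base of each site, so after positions 31, 185.
Linear molecule, 2 cuts → 3 fragments:
  1–31 → 31 bp
  32–185 → 154 bp
  186–203 → 18 bp
Sorted largest to smallest: 154, 31, 18 bp.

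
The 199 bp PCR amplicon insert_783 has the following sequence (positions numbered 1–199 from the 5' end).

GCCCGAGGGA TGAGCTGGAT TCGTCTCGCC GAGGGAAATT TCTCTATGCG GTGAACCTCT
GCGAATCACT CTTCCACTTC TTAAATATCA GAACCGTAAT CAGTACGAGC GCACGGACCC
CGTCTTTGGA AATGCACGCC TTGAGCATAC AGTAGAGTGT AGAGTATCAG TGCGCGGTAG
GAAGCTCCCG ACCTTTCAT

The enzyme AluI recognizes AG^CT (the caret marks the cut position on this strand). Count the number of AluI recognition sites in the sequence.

AGCT occurs starting at positions 13, 183.
AluI cuts at 2 sites.

2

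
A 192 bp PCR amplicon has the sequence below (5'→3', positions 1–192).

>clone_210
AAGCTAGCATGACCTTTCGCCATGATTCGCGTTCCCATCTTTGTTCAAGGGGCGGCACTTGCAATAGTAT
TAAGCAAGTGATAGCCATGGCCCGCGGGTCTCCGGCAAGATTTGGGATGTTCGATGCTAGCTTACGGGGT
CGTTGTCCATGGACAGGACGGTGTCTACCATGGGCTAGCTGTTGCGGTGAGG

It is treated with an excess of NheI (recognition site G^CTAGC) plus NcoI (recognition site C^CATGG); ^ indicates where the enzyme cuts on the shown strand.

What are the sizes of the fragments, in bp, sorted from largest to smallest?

NheI sites (GCTAGC) start at positions 3, 126, 174.
NheI cuts after the first base of each site, so after positions 3, 126, 174.
NcoI sites (CCATGG) start at positions 85, 147, 168.
NcoI cuts after the first base of each site, so after positions 85, 147, 168.
Combined cut positions: 3, 85, 126, 147, 168, 174.
Linear molecule, 6 cuts → 7 fragments:
  1–3 → 3 bp
  4–85 → 82 bp
  86–126 → 41 bp
  127–147 → 21 bp
  148–168 → 21 bp
  169–174 → 6 bp
  175–192 → 18 bp
Sorted largest to smallest: 82, 41, 21, 21, 18, 6, 3 bp.

82, 41, 21, 21, 18, 6, 3 bp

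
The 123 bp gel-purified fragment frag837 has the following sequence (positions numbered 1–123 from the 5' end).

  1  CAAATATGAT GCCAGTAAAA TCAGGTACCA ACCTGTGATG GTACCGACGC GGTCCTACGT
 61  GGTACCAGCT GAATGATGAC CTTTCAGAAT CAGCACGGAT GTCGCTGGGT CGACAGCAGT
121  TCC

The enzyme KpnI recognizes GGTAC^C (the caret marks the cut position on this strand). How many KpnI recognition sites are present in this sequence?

GGTACC occurs starting at positions 24, 40, 61.
KpnI cuts at 3 sites.

3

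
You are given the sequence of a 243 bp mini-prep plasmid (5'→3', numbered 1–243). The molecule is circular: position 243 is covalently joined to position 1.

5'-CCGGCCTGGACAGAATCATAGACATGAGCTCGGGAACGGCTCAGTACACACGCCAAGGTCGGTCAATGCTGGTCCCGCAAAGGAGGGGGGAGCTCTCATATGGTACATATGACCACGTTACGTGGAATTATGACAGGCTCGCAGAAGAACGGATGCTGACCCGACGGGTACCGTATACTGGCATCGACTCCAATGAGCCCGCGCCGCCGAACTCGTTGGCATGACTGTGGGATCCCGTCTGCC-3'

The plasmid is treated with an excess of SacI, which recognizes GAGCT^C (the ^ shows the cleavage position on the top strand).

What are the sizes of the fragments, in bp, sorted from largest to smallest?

179, 64 bp

SacI sites (GAGCTC) start at positions 26, 90.
SacI cuts after base 5 of each site (before the last base), so after positions 30, 94.
Circular molecule, 2 cuts → 2 fragments:
  31–94 → 64 bp
  95–243 then 1–30 → 149 + 30 = 179 bp
Sorted largest to smallest: 179, 64 bp.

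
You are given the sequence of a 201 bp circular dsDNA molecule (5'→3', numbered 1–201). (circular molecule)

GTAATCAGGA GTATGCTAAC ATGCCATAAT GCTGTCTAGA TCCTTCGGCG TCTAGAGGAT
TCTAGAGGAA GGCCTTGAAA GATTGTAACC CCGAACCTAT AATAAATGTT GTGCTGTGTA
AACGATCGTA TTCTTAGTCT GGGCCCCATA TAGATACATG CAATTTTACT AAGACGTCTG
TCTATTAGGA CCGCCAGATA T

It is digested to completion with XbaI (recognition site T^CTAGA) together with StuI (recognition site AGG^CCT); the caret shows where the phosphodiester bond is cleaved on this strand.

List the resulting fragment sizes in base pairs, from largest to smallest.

XbaI sites (TCTAGA) start at positions 35, 51, 61.
XbaI cuts after the first base of each site, so after positions 35, 51, 61.
The StuI site (AGGCCT) starts at position 70.
StuI cuts after base 3 of each site, so after position 72.
Combined cut positions: 35, 51, 61, 72.
Circular molecule, 4 cuts → 4 fragments:
  36–51 → 16 bp
  52–61 → 10 bp
  62–72 → 11 bp
  73–201 then 1–35 → 129 + 35 = 164 bp
Sorted largest to smallest: 164, 16, 11, 10 bp.

164, 16, 11, 10 bp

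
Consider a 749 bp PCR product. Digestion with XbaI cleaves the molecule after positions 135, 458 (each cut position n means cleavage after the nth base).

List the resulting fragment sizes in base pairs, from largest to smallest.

323, 291, 135 bp

Linear molecule, 2 cuts → 3 fragments:
  135 − 0 = 135 bp
  458 − 135 = 323 bp
  749 − 458 = 291 bp
Sorted largest to smallest: 323, 291, 135 bp.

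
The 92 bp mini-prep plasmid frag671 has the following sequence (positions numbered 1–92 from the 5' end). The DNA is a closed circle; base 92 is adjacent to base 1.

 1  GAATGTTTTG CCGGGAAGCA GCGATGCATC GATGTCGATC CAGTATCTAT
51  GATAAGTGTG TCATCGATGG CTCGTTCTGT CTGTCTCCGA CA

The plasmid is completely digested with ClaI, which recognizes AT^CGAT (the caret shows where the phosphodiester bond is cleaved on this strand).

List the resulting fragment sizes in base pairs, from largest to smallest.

ClaI sites (ATCGAT) start at positions 28, 63.
ClaI cuts after base 2 of each site, so after positions 29, 64.
Circular molecule, 2 cuts → 2 fragments:
  30–64 → 35 bp
  65–92 then 1–29 → 28 + 29 = 57 bp
Sorted largest to smallest: 57, 35 bp.

57, 35 bp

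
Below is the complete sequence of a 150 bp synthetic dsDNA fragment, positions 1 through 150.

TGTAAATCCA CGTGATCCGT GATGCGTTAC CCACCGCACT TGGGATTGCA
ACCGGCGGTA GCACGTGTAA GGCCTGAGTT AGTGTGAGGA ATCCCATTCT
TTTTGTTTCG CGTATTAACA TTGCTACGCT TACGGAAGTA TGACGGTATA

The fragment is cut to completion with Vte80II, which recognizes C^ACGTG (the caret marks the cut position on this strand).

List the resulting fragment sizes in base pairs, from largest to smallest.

Vte80II sites (CACGTG) start at positions 9, 62.
Vte80II cuts after the first base of each site, so after positions 9, 62.
Linear molecule, 2 cuts → 3 fragments:
  1–9 → 9 bp
  10–62 → 53 bp
  63–150 → 88 bp
Sorted largest to smallest: 88, 53, 9 bp.

88, 53, 9 bp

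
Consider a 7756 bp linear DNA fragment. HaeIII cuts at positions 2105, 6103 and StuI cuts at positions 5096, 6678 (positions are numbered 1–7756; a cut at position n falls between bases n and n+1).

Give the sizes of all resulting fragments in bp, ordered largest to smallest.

2991, 2105, 1078, 1007, 575 bp

Combined cut positions (sorted): 2105, 5096, 6103, 6678.
Linear molecule, 4 cuts → 5 fragments:
  2105 − 0 = 2105 bp
  5096 − 2105 = 2991 bp
  6103 − 5096 = 1007 bp
  6678 − 6103 = 575 bp
  7756 − 6678 = 1078 bp
Sorted largest to smallest: 2991, 2105, 1078, 1007, 575 bp.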